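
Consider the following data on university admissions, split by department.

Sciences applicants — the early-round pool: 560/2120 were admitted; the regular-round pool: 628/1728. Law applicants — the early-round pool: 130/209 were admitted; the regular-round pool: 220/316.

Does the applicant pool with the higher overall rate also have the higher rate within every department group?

Yes

Sciences: the early-round pool 560/2120 = 26.4%, the regular-round pool 628/1728 = 36.3% → the regular-round pool
Law: the early-round pool 130/209 = 62.2%, the regular-round pool 220/316 = 69.6% → the regular-round pool
Overall: the early-round pool 690/2329 = 29.6%, the regular-round pool 848/2044 = 41.5% → the regular-round pool
The regular-round pool wins overall and in every department group — no reversal.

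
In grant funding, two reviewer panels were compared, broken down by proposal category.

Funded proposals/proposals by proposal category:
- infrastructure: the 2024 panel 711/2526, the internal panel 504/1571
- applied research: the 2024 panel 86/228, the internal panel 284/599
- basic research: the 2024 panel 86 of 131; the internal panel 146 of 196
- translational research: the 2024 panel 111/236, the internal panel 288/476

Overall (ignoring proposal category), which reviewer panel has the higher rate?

the internal panel

Infrastructure: the 2024 panel 711/2526 = 28.1%, the internal panel 504/1571 = 32.1% → the internal panel
Applied research: the 2024 panel 86/228 = 37.7%, the internal panel 284/599 = 47.4% → the internal panel
Basic research: the 2024 panel 86/131 = 65.6%, the internal panel 146/196 = 74.5% → the internal panel
Translational research: the 2024 panel 111/236 = 47.0%, the internal panel 288/476 = 60.5% → the internal panel
Overall: the 2024 panel 994/3121 = 31.8%, the internal panel 1222/2842 = 43.0% → the internal panel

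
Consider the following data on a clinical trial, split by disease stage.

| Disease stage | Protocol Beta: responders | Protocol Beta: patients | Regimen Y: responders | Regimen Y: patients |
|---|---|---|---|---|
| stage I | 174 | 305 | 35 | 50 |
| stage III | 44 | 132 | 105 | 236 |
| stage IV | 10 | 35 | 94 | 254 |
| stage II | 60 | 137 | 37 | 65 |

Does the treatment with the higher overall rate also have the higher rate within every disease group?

No

Stage I: Protocol Beta 174/305 = 57.0%, Regimen Y 35/50 = 70.0% → Regimen Y
Stage III: Protocol Beta 44/132 = 33.3%, Regimen Y 105/236 = 44.5% → Regimen Y
Stage IV: Protocol Beta 10/35 = 28.6%, Regimen Y 94/254 = 37.0% → Regimen Y
Stage II: Protocol Beta 60/137 = 43.8%, Regimen Y 37/65 = 56.9% → Regimen Y
Overall: Protocol Beta 288/609 = 47.3%, Regimen Y 271/605 = 44.8% → Protocol Beta
Regimen Y wins each disease group but Protocol Beta wins overall — the comparison reverses. Regimen Y's patients skew toward stage IV, which has a lower base rate.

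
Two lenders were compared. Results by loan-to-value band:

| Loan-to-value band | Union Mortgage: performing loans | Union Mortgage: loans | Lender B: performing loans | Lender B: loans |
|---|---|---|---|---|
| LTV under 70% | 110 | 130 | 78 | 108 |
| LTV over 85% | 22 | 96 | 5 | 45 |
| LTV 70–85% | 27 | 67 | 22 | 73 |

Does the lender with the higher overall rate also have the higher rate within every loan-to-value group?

Yes

LTV under 70%: Union Mortgage 110/130 = 84.6%, Lender B 78/108 = 72.2% → Union Mortgage
LTV over 85%: Union Mortgage 22/96 = 22.9%, Lender B 5/45 = 11.1% → Union Mortgage
LTV 70–85%: Union Mortgage 27/67 = 40.3%, Lender B 22/73 = 30.1% → Union Mortgage
Overall: Union Mortgage 159/293 = 54.3%, Lender B 105/226 = 46.5% → Union Mortgage
Union Mortgage wins overall and in every loan-to-value group — no reversal.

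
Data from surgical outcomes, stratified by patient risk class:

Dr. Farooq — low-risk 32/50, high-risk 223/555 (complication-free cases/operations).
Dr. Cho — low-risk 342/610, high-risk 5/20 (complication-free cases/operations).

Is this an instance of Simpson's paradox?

Yes

Low-risk: Dr. Farooq 32/50 = 64.0%, Dr. Cho 342/610 = 56.1% → Dr. Farooq
High-risk: Dr. Farooq 223/555 = 40.2%, Dr. Cho 5/20 = 25.0% → Dr. Farooq
Overall: Dr. Farooq 255/605 = 42.1%, Dr. Cho 347/630 = 55.1% → Dr. Cho
Dr. Farooq wins each patient risk group but Dr. Cho wins overall — the comparison reverses. Dr. Farooq's operations skew toward high-risk, which has a lower base rate.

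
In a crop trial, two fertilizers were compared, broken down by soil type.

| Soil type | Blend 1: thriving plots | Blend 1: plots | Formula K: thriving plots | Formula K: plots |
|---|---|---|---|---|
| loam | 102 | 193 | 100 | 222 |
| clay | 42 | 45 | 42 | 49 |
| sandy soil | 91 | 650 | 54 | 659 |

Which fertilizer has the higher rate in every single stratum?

Loam: Blend 1 102/193 = 52.8%, Formula K 100/222 = 45.0% → Blend 1
Clay: Blend 1 42/45 = 93.3%, Formula K 42/49 = 85.7% → Blend 1
Sandy soil: Blend 1 91/650 = 14.0%, Formula K 54/659 = 8.2% → Blend 1
Blend 1 has the higher rate in all 3 groups.

Blend 1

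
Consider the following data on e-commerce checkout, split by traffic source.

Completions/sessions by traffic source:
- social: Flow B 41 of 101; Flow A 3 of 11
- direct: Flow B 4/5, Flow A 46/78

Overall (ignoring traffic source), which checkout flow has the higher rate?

Flow A

Social: Flow B 41/101 = 40.6%, Flow A 3/11 = 27.3% → Flow B
Direct: Flow B 4/5 = 80.0%, Flow A 46/78 = 59.0% → Flow B
Overall: Flow B 45/106 = 42.5%, Flow A 49/89 = 55.1% → Flow A
(Flow B wins every traffic group but Flow A wins overall — Flow B's sessions skew toward the low-rate social group.)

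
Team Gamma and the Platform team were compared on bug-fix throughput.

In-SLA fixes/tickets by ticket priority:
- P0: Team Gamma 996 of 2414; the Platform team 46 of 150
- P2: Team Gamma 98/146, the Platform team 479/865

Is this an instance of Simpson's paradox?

P0: Team Gamma 996/2414 = 41.3%, the Platform team 46/150 = 30.7% → Team Gamma
P2: Team Gamma 98/146 = 67.1%, the Platform team 479/865 = 55.4% → Team Gamma
Overall: Team Gamma 1094/2560 = 42.7%, the Platform team 525/1015 = 51.7% → the Platform team
Team Gamma wins each ticket group but the Platform team wins overall — the comparison reverses. Team Gamma's tickets skew toward P0, which has a lower base rate.

Yes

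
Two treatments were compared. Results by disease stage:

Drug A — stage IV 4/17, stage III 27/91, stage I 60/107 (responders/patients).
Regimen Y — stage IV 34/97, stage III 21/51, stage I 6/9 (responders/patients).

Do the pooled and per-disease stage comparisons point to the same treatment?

No

Stage IV: Drug A 4/17 = 23.5%, Regimen Y 34/97 = 35.1% → Regimen Y
Stage III: Drug A 27/91 = 29.7%, Regimen Y 21/51 = 41.2% → Regimen Y
Stage I: Drug A 60/107 = 56.1%, Regimen Y 6/9 = 66.7% → Regimen Y
Overall: Drug A 91/215 = 42.3%, Regimen Y 61/157 = 38.9% → Drug A
Regimen Y wins each disease group but Drug A wins overall — the comparison reverses. Regimen Y's patients skew toward stage IV, which has a lower base rate.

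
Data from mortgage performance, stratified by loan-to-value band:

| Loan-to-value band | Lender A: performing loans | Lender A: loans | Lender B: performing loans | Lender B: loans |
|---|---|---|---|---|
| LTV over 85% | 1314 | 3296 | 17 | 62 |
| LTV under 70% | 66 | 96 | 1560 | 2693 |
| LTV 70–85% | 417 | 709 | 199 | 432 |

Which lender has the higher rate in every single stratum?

Lender A

LTV over 85%: Lender A 1314/3296 = 39.9%, Lender B 17/62 = 27.4% → Lender A
LTV under 70%: Lender A 66/96 = 68.8%, Lender B 1560/2693 = 57.9% → Lender A
LTV 70–85%: Lender A 417/709 = 58.8%, Lender B 199/432 = 46.1% → Lender A
Lender A has the higher rate in all 3 groups.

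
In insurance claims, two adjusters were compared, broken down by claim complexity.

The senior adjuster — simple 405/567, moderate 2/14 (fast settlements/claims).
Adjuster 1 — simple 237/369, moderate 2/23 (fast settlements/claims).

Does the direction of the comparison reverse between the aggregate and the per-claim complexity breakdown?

No

Simple: the senior adjuster 405/567 = 71.4%, Adjuster 1 237/369 = 64.2% → the senior adjuster
Moderate: the senior adjuster 2/14 = 14.3%, Adjuster 1 2/23 = 8.7% → the senior adjuster
Overall: the senior adjuster 407/581 = 70.1%, Adjuster 1 239/392 = 61.0% → the senior adjuster
The senior adjuster wins overall and in every claim group — no reversal.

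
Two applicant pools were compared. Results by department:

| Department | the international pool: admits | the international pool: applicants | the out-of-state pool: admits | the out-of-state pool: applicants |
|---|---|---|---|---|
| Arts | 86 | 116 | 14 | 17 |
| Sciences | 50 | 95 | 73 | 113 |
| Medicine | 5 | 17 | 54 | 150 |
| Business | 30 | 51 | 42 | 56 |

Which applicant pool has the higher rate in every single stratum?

the out-of-state pool

Arts: the international pool 86/116 = 74.1%, the out-of-state pool 14/17 = 82.4% → the out-of-state pool
Sciences: the international pool 50/95 = 52.6%, the out-of-state pool 73/113 = 64.6% → the out-of-state pool
Medicine: the international pool 5/17 = 29.4%, the out-of-state pool 54/150 = 36.0% → the out-of-state pool
Business: the international pool 30/51 = 58.8%, the out-of-state pool 42/56 = 75.0% → the out-of-state pool
The out-of-state pool has the higher rate in all 4 groups.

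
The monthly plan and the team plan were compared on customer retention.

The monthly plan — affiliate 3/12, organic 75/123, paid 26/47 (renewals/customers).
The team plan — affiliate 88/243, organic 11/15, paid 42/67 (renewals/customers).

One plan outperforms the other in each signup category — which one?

Affiliate: the monthly plan 3/12 = 25.0%, the team plan 88/243 = 36.2% → the team plan
Organic: the monthly plan 75/123 = 61.0%, the team plan 11/15 = 73.3% → the team plan
Paid: the monthly plan 26/47 = 55.3%, the team plan 42/67 = 62.7% → the team plan
The team plan has the higher rate in all 3 groups.

the team plan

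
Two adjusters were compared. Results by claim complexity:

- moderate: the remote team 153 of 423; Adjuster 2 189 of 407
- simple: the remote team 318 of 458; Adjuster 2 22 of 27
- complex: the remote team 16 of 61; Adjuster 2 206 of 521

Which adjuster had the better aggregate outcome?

Moderate: the remote team 153/423 = 36.2%, Adjuster 2 189/407 = 46.4% → Adjuster 2
Simple: the remote team 318/458 = 69.4%, Adjuster 2 22/27 = 81.5% → Adjuster 2
Complex: the remote team 16/61 = 26.2%, Adjuster 2 206/521 = 39.5% → Adjuster 2
Overall: the remote team 487/942 = 51.7%, Adjuster 2 417/955 = 43.7% → the remote team
(Adjuster 2 wins every claim group but the remote team wins overall — Adjuster 2's claims skew toward the low-rate complex group.)

the remote team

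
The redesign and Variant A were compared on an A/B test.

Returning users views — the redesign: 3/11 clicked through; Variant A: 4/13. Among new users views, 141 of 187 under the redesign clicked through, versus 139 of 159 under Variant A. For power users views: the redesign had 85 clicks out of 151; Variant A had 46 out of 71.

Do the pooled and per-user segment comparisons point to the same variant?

Returning users: the redesign 3/11 = 27.3%, Variant A 4/13 = 30.8% → Variant A
New users: the redesign 141/187 = 75.4%, Variant A 139/159 = 87.4% → Variant A
Power users: the redesign 85/151 = 56.3%, Variant A 46/71 = 64.8% → Variant A
Overall: the redesign 229/349 = 65.6%, Variant A 189/243 = 77.8% → Variant A
Variant A wins overall and in every user group — no reversal.

Yes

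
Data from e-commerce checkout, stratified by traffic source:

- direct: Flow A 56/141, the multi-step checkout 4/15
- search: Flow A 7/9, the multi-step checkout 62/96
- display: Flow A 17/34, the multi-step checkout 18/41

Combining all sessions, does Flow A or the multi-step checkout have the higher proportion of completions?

Direct: Flow A 56/141 = 39.7%, the multi-step checkout 4/15 = 26.7% → Flow A
Search: Flow A 7/9 = 77.8%, the multi-step checkout 62/96 = 64.6% → Flow A
Display: Flow A 17/34 = 50.0%, the multi-step checkout 18/41 = 43.9% → Flow A
Overall: Flow A 80/184 = 43.5%, the multi-step checkout 84/152 = 55.3% → the multi-step checkout
(Flow A wins every traffic group but the multi-step checkout wins overall — Flow A's sessions skew toward the low-rate direct group.)

the multi-step checkout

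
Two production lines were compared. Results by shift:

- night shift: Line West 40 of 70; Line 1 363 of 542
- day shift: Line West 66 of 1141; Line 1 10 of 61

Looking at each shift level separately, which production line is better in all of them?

Night shift: Line West 40/70 = 57.1%, Line 1 363/542 = 67.0% → Line 1
Day shift: Line West 66/1141 = 5.8%, Line 1 10/61 = 16.4% → Line 1
Line 1 has the higher rate in both groups.

Line 1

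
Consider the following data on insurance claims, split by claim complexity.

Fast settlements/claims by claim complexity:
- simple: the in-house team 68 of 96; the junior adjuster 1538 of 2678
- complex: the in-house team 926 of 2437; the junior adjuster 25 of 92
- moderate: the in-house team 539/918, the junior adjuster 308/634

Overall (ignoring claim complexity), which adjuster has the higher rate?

Simple: the in-house team 68/96 = 70.8%, the junior adjuster 1538/2678 = 57.4% → the in-house team
Complex: the in-house team 926/2437 = 38.0%, the junior adjuster 25/92 = 27.2% → the in-house team
Moderate: the in-house team 539/918 = 58.7%, the junior adjuster 308/634 = 48.6% → the in-house team
Overall: the in-house team 1533/3451 = 44.4%, the junior adjuster 1871/3404 = 55.0% → the junior adjuster
(The in-house team wins every claim group but the junior adjuster wins overall — the in-house team's claims skew toward the low-rate complex group.)

the junior adjuster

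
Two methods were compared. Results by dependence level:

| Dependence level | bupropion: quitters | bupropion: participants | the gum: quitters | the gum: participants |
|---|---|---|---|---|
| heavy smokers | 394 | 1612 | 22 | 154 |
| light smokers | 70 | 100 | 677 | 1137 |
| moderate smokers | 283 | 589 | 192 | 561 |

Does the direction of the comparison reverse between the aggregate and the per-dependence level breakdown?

Heavy smokers: bupropion 394/1612 = 24.4%, the gum 22/154 = 14.3% → bupropion
Light smokers: bupropion 70/100 = 70.0%, the gum 677/1137 = 59.5% → bupropion
Moderate smokers: bupropion 283/589 = 48.0%, the gum 192/561 = 34.2% → bupropion
Overall: bupropion 747/2301 = 32.5%, the gum 891/1852 = 48.1% → the gum
Bupropion wins each dependence group but the gum wins overall — the comparison reverses. Bupropion's participants skew toward heavy smokers, which has a lower base rate.

Yes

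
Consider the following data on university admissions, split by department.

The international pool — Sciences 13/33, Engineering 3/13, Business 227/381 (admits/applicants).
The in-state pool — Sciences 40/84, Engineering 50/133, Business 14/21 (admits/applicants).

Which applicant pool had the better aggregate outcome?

Sciences: the international pool 13/33 = 39.4%, the in-state pool 40/84 = 47.6% → the in-state pool
Engineering: the international pool 3/13 = 23.1%, the in-state pool 50/133 = 37.6% → the in-state pool
Business: the international pool 227/381 = 59.6%, the in-state pool 14/21 = 66.7% → the in-state pool
Overall: the international pool 243/427 = 56.9%, the in-state pool 104/238 = 43.7% → the international pool
(The in-state pool wins every department group but the international pool wins overall — the in-state pool's applicants skew toward the low-rate Engineering group.)

the international pool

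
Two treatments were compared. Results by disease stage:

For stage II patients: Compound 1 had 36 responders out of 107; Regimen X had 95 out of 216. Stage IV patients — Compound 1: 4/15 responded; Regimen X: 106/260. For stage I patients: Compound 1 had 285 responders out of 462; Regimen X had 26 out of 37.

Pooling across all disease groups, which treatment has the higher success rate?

Stage II: Compound 1 36/107 = 33.6%, Regimen X 95/216 = 44.0% → Regimen X
Stage IV: Compound 1 4/15 = 26.7%, Regimen X 106/260 = 40.8% → Regimen X
Stage I: Compound 1 285/462 = 61.7%, Regimen X 26/37 = 70.3% → Regimen X
Overall: Compound 1 325/584 = 55.7%, Regimen X 227/513 = 44.2% → Compound 1
(Regimen X wins every disease group but Compound 1 wins overall — Regimen X's patients skew toward the low-rate stage IV group.)

Compound 1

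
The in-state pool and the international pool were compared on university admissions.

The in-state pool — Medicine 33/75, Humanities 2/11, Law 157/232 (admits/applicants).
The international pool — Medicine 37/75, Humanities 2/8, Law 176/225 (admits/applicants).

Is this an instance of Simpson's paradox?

No

Medicine: the in-state pool 33/75 = 44.0%, the international pool 37/75 = 49.3% → the international pool
Humanities: the in-state pool 2/11 = 18.2%, the international pool 2/8 = 25.0% → the international pool
Law: the in-state pool 157/232 = 67.7%, the international pool 176/225 = 78.2% → the international pool
Overall: the in-state pool 192/318 = 60.4%, the international pool 215/308 = 69.8% → the international pool
The international pool wins overall and in every department group — no reversal.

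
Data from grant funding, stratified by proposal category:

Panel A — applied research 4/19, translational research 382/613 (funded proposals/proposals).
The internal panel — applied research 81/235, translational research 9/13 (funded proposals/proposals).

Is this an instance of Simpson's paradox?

Applied research: Panel A 4/19 = 21.1%, the internal panel 81/235 = 34.5% → the internal panel
Translational research: Panel A 382/613 = 62.3%, the internal panel 9/13 = 69.2% → the internal panel
Overall: Panel A 386/632 = 61.1%, the internal panel 90/248 = 36.3% → Panel A
The internal panel wins each proposal group but Panel A wins overall — the comparison reverses. The internal panel's proposals skew toward applied research, which has a lower base rate.

Yes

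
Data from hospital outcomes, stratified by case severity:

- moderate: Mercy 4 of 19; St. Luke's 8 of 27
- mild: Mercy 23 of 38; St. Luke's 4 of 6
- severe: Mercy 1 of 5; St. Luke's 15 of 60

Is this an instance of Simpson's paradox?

Moderate: Mercy 4/19 = 21.1%, St. Luke's 8/27 = 29.6% → St. Luke's
Mild: Mercy 23/38 = 60.5%, St. Luke's 4/6 = 66.7% → St. Luke's
Severe: Mercy 1/5 = 20.0%, St. Luke's 15/60 = 25.0% → St. Luke's
Overall: Mercy 28/62 = 45.2%, St. Luke's 27/93 = 29.0% → Mercy
St. Luke's wins each case group but Mercy wins overall — the comparison reverses. St. Luke's's patients skew toward severe, which has a lower base rate.

Yes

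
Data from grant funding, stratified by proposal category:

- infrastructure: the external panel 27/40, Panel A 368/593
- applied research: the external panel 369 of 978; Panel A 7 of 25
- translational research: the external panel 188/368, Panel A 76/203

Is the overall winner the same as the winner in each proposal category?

Infrastructure: the external panel 27/40 = 67.5%, Panel A 368/593 = 62.1% → the external panel
Applied research: the external panel 369/978 = 37.7%, Panel A 7/25 = 28.0% → the external panel
Translational research: the external panel 188/368 = 51.1%, Panel A 76/203 = 37.4% → the external panel
Overall: the external panel 584/1386 = 42.1%, Panel A 451/821 = 54.9% → Panel A
The external panel wins each proposal group but Panel A wins overall — the comparison reverses. The external panel's proposals skew toward applied research, which has a lower base rate.

No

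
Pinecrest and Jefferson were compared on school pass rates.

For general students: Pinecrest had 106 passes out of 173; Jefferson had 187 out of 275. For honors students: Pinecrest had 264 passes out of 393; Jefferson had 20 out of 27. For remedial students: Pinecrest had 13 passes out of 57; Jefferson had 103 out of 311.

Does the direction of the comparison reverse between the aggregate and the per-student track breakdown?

General: Pinecrest 106/173 = 61.3%, Jefferson 187/275 = 68.0% → Jefferson
Honors: Pinecrest 264/393 = 67.2%, Jefferson 20/27 = 74.1% → Jefferson
Remedial: Pinecrest 13/57 = 22.8%, Jefferson 103/311 = 33.1% → Jefferson
Overall: Pinecrest 383/623 = 61.5%, Jefferson 310/613 = 50.6% → Pinecrest
Jefferson wins each student group but Pinecrest wins overall — the comparison reverses. Jefferson's students skew toward remedial, which has a lower base rate.

Yes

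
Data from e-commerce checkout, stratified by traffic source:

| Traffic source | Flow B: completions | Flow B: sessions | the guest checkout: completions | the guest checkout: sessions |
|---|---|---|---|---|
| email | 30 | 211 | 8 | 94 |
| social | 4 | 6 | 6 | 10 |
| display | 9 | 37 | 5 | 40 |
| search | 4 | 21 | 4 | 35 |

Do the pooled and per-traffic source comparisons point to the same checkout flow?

Yes

Email: Flow B 30/211 = 14.2%, the guest checkout 8/94 = 8.5% → Flow B
Social: Flow B 4/6 = 66.7%, the guest checkout 6/10 = 60.0% → Flow B
Display: Flow B 9/37 = 24.3%, the guest checkout 5/40 = 12.5% → Flow B
Search: Flow B 4/21 = 19.0%, the guest checkout 4/35 = 11.4% → Flow B
Overall: Flow B 47/275 = 17.1%, the guest checkout 23/179 = 12.8% → Flow B
Flow B wins overall and in every traffic group — no reversal.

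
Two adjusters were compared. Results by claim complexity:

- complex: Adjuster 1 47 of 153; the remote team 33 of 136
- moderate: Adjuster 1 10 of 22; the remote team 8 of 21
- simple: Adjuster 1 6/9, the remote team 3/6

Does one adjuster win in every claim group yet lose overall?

No

Complex: Adjuster 1 47/153 = 30.7%, the remote team 33/136 = 24.3% → Adjuster 1
Moderate: Adjuster 1 10/22 = 45.5%, the remote team 8/21 = 38.1% → Adjuster 1
Simple: Adjuster 1 6/9 = 66.7%, the remote team 3/6 = 50.0% → Adjuster 1
Overall: Adjuster 1 63/184 = 34.2%, the remote team 44/163 = 27.0% → Adjuster 1
Adjuster 1 wins overall and in every claim group — no reversal.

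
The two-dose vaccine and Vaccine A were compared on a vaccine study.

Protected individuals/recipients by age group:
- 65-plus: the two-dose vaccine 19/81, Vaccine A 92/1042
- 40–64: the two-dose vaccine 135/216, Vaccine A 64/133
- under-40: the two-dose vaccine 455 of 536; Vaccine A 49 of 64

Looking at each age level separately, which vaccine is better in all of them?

65-plus: the two-dose vaccine 19/81 = 23.5%, Vaccine A 92/1042 = 8.8% → the two-dose vaccine
40–64: the two-dose vaccine 135/216 = 62.5%, Vaccine A 64/133 = 48.1% → the two-dose vaccine
Under-40: the two-dose vaccine 455/536 = 84.9%, Vaccine A 49/64 = 76.6% → the two-dose vaccine
The two-dose vaccine has the higher rate in all 3 groups.

the two-dose vaccine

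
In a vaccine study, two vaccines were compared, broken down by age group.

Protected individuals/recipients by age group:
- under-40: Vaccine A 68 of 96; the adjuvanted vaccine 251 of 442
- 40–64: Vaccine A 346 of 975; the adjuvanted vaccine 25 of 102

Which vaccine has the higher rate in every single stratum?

Vaccine A

Under-40: Vaccine A 68/96 = 70.8%, the adjuvanted vaccine 251/442 = 56.8% → Vaccine A
40–64: Vaccine A 346/975 = 35.5%, the adjuvanted vaccine 25/102 = 24.5% → Vaccine A
Vaccine A has the higher rate in both groups.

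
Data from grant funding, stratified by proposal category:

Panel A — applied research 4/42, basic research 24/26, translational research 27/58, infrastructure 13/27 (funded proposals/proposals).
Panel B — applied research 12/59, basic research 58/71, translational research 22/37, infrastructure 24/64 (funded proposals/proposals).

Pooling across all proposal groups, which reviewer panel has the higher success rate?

Panel B

Applied research: Panel A 4/42 = 9.5%, Panel B 12/59 = 20.3% → Panel B
Basic research: Panel A 24/26 = 92.3%, Panel B 58/71 = 81.7% → Panel A
Translational research: Panel A 27/58 = 46.6%, Panel B 22/37 = 59.5% → Panel B
Infrastructure: Panel A 13/27 = 48.1%, Panel B 24/64 = 37.5% → Panel A
Overall: Panel A 68/153 = 44.4%, Panel B 116/231 = 50.2% → Panel B
(Neither sweeps every proposal group, but Panel B has the higher pooled rate.)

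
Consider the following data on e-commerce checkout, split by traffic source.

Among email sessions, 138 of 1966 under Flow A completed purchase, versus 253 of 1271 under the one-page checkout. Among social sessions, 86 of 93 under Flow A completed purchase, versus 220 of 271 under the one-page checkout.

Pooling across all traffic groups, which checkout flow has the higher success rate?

the one-page checkout

Email: Flow A 138/1966 = 7.0%, the one-page checkout 253/1271 = 19.9% → the one-page checkout
Social: Flow A 86/93 = 92.5%, the one-page checkout 220/271 = 81.2% → Flow A
Overall: Flow A 224/2059 = 10.9%, the one-page checkout 473/1542 = 30.7% → the one-page checkout
(Neither sweeps every traffic group, but the one-page checkout has the higher pooled rate.)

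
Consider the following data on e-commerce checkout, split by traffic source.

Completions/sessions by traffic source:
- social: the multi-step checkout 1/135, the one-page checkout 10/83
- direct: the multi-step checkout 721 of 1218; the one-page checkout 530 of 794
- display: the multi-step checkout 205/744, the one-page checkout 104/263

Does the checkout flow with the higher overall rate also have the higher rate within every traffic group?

Social: the multi-step checkout 1/135 = 0.7%, the one-page checkout 10/83 = 12.0% → the one-page checkout
Direct: the multi-step checkout 721/1218 = 59.2%, the one-page checkout 530/794 = 66.8% → the one-page checkout
Display: the multi-step checkout 205/744 = 27.6%, the one-page checkout 104/263 = 39.5% → the one-page checkout
Overall: the multi-step checkout 927/2097 = 44.2%, the one-page checkout 644/1140 = 56.5% → the one-page checkout
The one-page checkout wins overall and in every traffic group — no reversal.

Yes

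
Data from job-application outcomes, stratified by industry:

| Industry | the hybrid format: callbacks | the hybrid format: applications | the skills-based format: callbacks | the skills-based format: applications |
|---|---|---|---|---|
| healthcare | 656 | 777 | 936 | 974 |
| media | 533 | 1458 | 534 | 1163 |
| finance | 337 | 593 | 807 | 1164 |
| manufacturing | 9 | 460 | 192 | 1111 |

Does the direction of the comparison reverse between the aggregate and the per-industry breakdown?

Healthcare: the hybrid format 656/777 = 84.4%, the skills-based format 936/974 = 96.1% → the skills-based format
Media: the hybrid format 533/1458 = 36.6%, the skills-based format 534/1163 = 45.9% → the skills-based format
Finance: the hybrid format 337/593 = 56.8%, the skills-based format 807/1164 = 69.3% → the skills-based format
Manufacturing: the hybrid format 9/460 = 2.0%, the skills-based format 192/1111 = 17.3% → the skills-based format
Overall: the hybrid format 1535/3288 = 46.7%, the skills-based format 2469/4412 = 56.0% → the skills-based format
The skills-based format wins overall and in every industry group — no reversal.

No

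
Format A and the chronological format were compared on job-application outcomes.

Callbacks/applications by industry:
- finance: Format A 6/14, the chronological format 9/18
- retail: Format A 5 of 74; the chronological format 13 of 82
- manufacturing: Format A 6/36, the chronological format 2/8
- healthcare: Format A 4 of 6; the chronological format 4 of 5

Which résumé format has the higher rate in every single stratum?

the chronological format

Finance: Format A 6/14 = 42.9%, the chronological format 9/18 = 50.0% → the chronological format
Retail: Format A 5/74 = 6.8%, the chronological format 13/82 = 15.9% → the chronological format
Manufacturing: Format A 6/36 = 16.7%, the chronological format 2/8 = 25.0% → the chronological format
Healthcare: Format A 4/6 = 66.7%, the chronological format 4/5 = 80.0% → the chronological format
The chronological format has the higher rate in all 4 groups.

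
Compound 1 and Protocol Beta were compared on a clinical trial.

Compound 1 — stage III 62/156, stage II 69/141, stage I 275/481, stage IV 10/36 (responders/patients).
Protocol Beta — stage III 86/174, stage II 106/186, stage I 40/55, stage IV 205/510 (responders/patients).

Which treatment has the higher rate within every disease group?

Stage III: Compound 1 62/156 = 39.7%, Protocol Beta 86/174 = 49.4% → Protocol Beta
Stage II: Compound 1 69/141 = 48.9%, Protocol Beta 106/186 = 57.0% → Protocol Beta
Stage I: Compound 1 275/481 = 57.2%, Protocol Beta 40/55 = 72.7% → Protocol Beta
Stage IV: Compound 1 10/36 = 27.8%, Protocol Beta 205/510 = 40.2% → Protocol Beta
Protocol Beta has the higher rate in all 4 groups.

Protocol Beta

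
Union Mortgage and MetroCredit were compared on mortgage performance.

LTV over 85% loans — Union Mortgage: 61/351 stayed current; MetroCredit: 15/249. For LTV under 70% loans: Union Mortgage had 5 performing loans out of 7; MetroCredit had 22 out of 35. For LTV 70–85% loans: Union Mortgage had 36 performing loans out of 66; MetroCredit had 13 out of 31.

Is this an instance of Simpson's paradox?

LTV over 85%: Union Mortgage 61/351 = 17.4%, MetroCredit 15/249 = 6.0% → Union Mortgage
LTV under 70%: Union Mortgage 5/7 = 71.4%, MetroCredit 22/35 = 62.9% → Union Mortgage
LTV 70–85%: Union Mortgage 36/66 = 54.5%, MetroCredit 13/31 = 41.9% → Union Mortgage
Overall: Union Mortgage 102/424 = 24.1%, MetroCredit 50/315 = 15.9% → Union Mortgage
Union Mortgage wins overall and in every loan-to-value group — no reversal.

No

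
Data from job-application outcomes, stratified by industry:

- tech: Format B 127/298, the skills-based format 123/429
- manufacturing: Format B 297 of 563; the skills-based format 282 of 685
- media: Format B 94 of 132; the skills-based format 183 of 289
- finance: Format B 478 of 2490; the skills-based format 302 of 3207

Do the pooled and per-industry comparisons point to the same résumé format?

Yes

Tech: Format B 127/298 = 42.6%, the skills-based format 123/429 = 28.7% → Format B
Manufacturing: Format B 297/563 = 52.8%, the skills-based format 282/685 = 41.2% → Format B
Media: Format B 94/132 = 71.2%, the skills-based format 183/289 = 63.3% → Format B
Finance: Format B 478/2490 = 19.2%, the skills-based format 302/3207 = 9.4% → Format B
Overall: Format B 996/3483 = 28.6%, the skills-based format 890/4610 = 19.3% → Format B
Format B wins overall and in every industry group — no reversal.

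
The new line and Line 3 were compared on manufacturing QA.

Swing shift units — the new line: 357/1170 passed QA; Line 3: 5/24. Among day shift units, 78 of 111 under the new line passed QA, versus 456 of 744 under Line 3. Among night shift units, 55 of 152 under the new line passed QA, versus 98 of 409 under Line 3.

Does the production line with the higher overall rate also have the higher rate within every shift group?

Swing shift: the new line 357/1170 = 30.5%, Line 3 5/24 = 20.8% → the new line
Day shift: the new line 78/111 = 70.3%, Line 3 456/744 = 61.3% → the new line
Night shift: the new line 55/152 = 36.2%, Line 3 98/409 = 24.0% → the new line
Overall: the new line 490/1433 = 34.2%, Line 3 559/1177 = 47.5% → Line 3
The new line wins each shift group but Line 3 wins overall — the comparison reverses. The new line's units skew toward swing shift, which has a lower base rate.

No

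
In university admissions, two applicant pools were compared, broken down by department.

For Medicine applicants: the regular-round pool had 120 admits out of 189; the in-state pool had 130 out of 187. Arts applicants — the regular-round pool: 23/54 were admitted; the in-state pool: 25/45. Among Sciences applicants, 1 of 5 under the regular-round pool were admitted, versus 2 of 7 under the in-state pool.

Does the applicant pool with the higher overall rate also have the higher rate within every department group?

Medicine: the regular-round pool 120/189 = 63.5%, the in-state pool 130/187 = 69.5% → the in-state pool
Arts: the regular-round pool 23/54 = 42.6%, the in-state pool 25/45 = 55.6% → the in-state pool
Sciences: the regular-round pool 1/5 = 20.0%, the in-state pool 2/7 = 28.6% → the in-state pool
Overall: the regular-round pool 144/248 = 58.1%, the in-state pool 157/239 = 65.7% → the in-state pool
The in-state pool wins overall and in every department group — no reversal.

Yes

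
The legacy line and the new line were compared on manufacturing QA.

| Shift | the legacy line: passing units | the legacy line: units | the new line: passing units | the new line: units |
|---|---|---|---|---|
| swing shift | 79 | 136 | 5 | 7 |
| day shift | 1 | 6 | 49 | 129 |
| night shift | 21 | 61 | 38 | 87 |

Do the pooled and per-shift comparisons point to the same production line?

Swing shift: the legacy line 79/136 = 58.1%, the new line 5/7 = 71.4% → the new line
Day shift: the legacy line 1/6 = 16.7%, the new line 49/129 = 38.0% → the new line
Night shift: the legacy line 21/61 = 34.4%, the new line 38/87 = 43.7% → the new line
Overall: the legacy line 101/203 = 49.8%, the new line 92/223 = 41.3% → the legacy line
The new line wins each shift group but the legacy line wins overall — the comparison reverses. The new line's units skew toward day shift, which has a lower base rate.

No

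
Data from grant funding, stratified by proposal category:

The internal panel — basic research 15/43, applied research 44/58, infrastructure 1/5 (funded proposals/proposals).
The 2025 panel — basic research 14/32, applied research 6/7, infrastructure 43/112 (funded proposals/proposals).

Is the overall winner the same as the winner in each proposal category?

No

Basic research: the internal panel 15/43 = 34.9%, the 2025 panel 14/32 = 43.8% → the 2025 panel
Applied research: the internal panel 44/58 = 75.9%, the 2025 panel 6/7 = 85.7% → the 2025 panel
Infrastructure: the internal panel 1/5 = 20.0%, the 2025 panel 43/112 = 38.4% → the 2025 panel
Overall: the internal panel 60/106 = 56.6%, the 2025 panel 63/151 = 41.7% → the internal panel
The 2025 panel wins each proposal group but the internal panel wins overall — the comparison reverses. The 2025 panel's proposals skew toward infrastructure, which has a lower base rate.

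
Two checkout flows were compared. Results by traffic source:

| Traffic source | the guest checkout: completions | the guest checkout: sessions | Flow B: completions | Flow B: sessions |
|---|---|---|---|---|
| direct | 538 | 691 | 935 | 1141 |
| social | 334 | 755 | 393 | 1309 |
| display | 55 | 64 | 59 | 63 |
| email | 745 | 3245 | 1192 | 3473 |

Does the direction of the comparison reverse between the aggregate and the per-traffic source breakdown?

Direct: the guest checkout 538/691 = 77.9%, Flow B 935/1141 = 81.9% → Flow B
Social: the guest checkout 334/755 = 44.2%, Flow B 393/1309 = 30.0% → the guest checkout
Display: the guest checkout 55/64 = 85.9%, Flow B 59/63 = 93.7% → Flow B
Email: the guest checkout 745/3245 = 23.0%, Flow B 1192/3473 = 34.3% → Flow B
Overall: the guest checkout 1672/4755 = 35.2%, Flow B 2579/5986 = 43.1% → Flow B
Neither sweeps: the guest checkout wins 1 of 4 groups, Flow B wins 3. Flow B wins overall but not every group — no Simpson reversal.

No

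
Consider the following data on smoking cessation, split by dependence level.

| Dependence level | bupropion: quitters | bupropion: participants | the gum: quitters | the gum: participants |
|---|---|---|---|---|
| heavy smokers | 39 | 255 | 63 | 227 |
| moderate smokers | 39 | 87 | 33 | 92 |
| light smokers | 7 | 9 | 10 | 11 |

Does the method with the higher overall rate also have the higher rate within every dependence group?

Heavy smokers: bupropion 39/255 = 15.3%, the gum 63/227 = 27.8% → the gum
Moderate smokers: bupropion 39/87 = 44.8%, the gum 33/92 = 35.9% → bupropion
Light smokers: bupropion 7/9 = 77.8%, the gum 10/11 = 90.9% → the gum
Overall: bupropion 85/351 = 24.2%, the gum 106/330 = 32.1% → the gum
Neither sweeps: bupropion wins 1 of 3 groups, the gum wins 2. The gum wins overall but not every group — no Simpson reversal.

No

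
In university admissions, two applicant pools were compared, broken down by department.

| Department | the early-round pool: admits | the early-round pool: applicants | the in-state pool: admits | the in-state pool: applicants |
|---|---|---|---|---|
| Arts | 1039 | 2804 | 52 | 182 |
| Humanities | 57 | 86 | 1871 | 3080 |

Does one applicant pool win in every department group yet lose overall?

Yes

Arts: the early-round pool 1039/2804 = 37.1%, the in-state pool 52/182 = 28.6% → the early-round pool
Humanities: the early-round pool 57/86 = 66.3%, the in-state pool 1871/3080 = 60.7% → the early-round pool
Overall: the early-round pool 1096/2890 = 37.9%, the in-state pool 1923/3262 = 59.0% → the in-state pool
The early-round pool wins each department group but the in-state pool wins overall — the comparison reverses. The early-round pool's applicants skew toward Arts, which has a lower base rate.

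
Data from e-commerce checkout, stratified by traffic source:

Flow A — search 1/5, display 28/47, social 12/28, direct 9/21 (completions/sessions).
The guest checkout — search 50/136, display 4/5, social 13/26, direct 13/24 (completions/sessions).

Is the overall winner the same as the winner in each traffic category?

Search: Flow A 1/5 = 20.0%, the guest checkout 50/136 = 36.8% → the guest checkout
Display: Flow A 28/47 = 59.6%, the guest checkout 4/5 = 80.0% → the guest checkout
Social: Flow A 12/28 = 42.9%, the guest checkout 13/26 = 50.0% → the guest checkout
Direct: Flow A 9/21 = 42.9%, the guest checkout 13/24 = 54.2% → the guest checkout
Overall: Flow A 50/101 = 49.5%, the guest checkout 80/191 = 41.9% → Flow A
The guest checkout wins each traffic group but Flow A wins overall — the comparison reverses. The guest checkout's sessions skew toward search, which has a lower base rate.

No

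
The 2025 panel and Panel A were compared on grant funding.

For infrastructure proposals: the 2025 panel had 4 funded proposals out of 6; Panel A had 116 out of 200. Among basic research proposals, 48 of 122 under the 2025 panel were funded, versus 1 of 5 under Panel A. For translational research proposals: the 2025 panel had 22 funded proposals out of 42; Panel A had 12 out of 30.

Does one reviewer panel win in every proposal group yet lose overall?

Infrastructure: the 2025 panel 4/6 = 66.7%, Panel A 116/200 = 58.0% → the 2025 panel
Basic research: the 2025 panel 48/122 = 39.3%, Panel A 1/5 = 20.0% → the 2025 panel
Translational research: the 2025 panel 22/42 = 52.4%, Panel A 12/30 = 40.0% → the 2025 panel
Overall: the 2025 panel 74/170 = 43.5%, Panel A 129/235 = 54.9% → Panel A
The 2025 panel wins each proposal group but Panel A wins overall — the comparison reverses. The 2025 panel's proposals skew toward basic research, which has a lower base rate.

Yes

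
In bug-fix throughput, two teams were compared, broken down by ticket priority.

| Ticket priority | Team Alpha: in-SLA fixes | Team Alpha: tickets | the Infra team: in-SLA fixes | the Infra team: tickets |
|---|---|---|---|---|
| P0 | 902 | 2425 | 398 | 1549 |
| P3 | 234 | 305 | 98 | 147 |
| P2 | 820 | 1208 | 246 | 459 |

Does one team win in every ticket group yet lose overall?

No

P0: Team Alpha 902/2425 = 37.2%, the Infra team 398/1549 = 25.7% → Team Alpha
P3: Team Alpha 234/305 = 76.7%, the Infra team 98/147 = 66.7% → Team Alpha
P2: Team Alpha 820/1208 = 67.9%, the Infra team 246/459 = 53.6% → Team Alpha
Overall: Team Alpha 1956/3938 = 49.7%, the Infra team 742/2155 = 34.4% → Team Alpha
Team Alpha wins overall and in every ticket group — no reversal.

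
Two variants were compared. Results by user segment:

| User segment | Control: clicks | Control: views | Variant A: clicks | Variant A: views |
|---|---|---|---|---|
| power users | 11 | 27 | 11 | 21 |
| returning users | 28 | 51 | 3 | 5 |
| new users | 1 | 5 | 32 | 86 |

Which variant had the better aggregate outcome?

Control

Power users: Control 11/27 = 40.7%, Variant A 11/21 = 52.4% → Variant A
Returning users: Control 28/51 = 54.9%, Variant A 3/5 = 60.0% → Variant A
New users: Control 1/5 = 20.0%, Variant A 32/86 = 37.2% → Variant A
Overall: Control 40/83 = 48.2%, Variant A 46/112 = 41.1% → Control
(Variant A wins every user group but Control wins overall — Variant A's views skew toward the low-rate new users group.)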